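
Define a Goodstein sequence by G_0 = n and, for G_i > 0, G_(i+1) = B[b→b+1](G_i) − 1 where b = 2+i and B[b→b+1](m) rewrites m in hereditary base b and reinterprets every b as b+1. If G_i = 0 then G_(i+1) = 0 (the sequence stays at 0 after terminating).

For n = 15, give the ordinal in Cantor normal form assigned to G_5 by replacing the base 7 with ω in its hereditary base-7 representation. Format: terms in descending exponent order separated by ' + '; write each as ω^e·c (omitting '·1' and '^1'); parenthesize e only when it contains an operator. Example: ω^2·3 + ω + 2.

G_0 = 15. HB_2(15) = 2^(2 + 1) + 2^2 + 2 + 1. Bump = 112. G_1 = 111.
G_1 = 111. HB_3(111) = 3^(3 + 1) + 3^3 + 3. Bump = 1284. G_2 = 1283.
G_2 = 1283. HB_4(1283) = 4^(4 + 1) + 4^4 + 3. Bump = 18753. G_3 = 18752.
G_3 = 18752. HB_5(18752) = 5^(5 + 1) + 5^5 + 2. Bump = 326594. G_4 = 326593.
G_4 = 326593. HB_6(326593) = 6^(6 + 1) + 6^6 + 1. Bump = 6588345. G_5 = 6588344.
G_5 = 6588344. HB_7(6588344) = 7^(7 + 1) + 7^7. Bump = 150994944. G_6 = 150994943.

ω^(ω + 1) + ω^ω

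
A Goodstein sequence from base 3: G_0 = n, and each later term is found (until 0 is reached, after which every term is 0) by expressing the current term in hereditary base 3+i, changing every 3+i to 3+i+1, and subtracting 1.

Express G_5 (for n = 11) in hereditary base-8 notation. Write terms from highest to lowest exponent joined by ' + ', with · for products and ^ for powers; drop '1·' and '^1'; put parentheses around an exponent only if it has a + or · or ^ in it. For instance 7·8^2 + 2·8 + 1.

5·8 + 3

base 3: 11 = 3^2 + 2; at 4: 4^2 + 2 = 18; next = 17
base 4: 17 = 4^2 + 1; at 5: 5^2 + 1 = 26; next = 25
base 5: 25 = 5^2; at 6: 6^2 = 36; next = 35
base 6: 35 = 5·6 + 5; at 7: 5·7 + 5 = 40; next = 39
base 7: 39 = 5·7 + 4; at 8: 5·8 + 4 = 44; next = 43
base 8: 43 = 5·8 + 3; at 9: 5·9 + 3 = 48; next = 47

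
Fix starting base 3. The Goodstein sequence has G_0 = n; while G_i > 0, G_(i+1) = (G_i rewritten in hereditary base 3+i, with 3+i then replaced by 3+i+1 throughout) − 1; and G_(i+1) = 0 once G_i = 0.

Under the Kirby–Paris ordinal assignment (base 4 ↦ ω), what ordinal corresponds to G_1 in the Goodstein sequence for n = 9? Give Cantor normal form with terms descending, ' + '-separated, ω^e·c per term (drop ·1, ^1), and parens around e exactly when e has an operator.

ω·3 + 3

i=0: 9 = 3^2 (b=3); 3→4: 4^2 = 16; 16−1 = 15
i=1: 15 = 3·4 + 3 (b=4); 4→5: 3·5 + 3 = 18; 18−1 = 17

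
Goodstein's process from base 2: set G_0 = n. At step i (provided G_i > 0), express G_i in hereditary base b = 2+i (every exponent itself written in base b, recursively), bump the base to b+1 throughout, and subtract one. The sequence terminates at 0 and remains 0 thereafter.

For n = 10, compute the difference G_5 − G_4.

3935819

G_0 = 10. HB_2(10) = 2^(2 + 1) + 2. Bump = 84. G_1 = 83.
G_1 = 83. HB_3(83) = 3^(3 + 1) + 2. Bump = 1026. G_2 = 1025.
G_2 = 1025. HB_4(1025) = 4^(4 + 1) + 1. Bump = 15626. G_3 = 15625.
G_3 = 15625. HB_5(15625) = 5^(5 + 1). Bump = 279936. G_4 = 279935.
G_4 = 279935. HB_6(279935) = 5·6^6 + 5·6^5 + 5·6^4 + 5·6^3 + 5·6^2 + 5·6 + 5. Bump = 4215755. G_5 = 4215754.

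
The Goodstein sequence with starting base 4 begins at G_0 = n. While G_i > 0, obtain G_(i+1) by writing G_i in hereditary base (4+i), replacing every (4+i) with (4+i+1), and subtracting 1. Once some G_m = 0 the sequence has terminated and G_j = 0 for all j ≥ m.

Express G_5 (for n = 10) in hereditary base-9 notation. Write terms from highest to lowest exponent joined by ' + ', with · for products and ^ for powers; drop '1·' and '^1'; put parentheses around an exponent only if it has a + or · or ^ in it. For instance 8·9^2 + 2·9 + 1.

9 + 4

step 0: 10 = 2·4 + 2; sub 5 for 4: 2·5 + 2; = 12; G_1 = 12−1 = 11
step 1: 11 = 2·5 + 1; sub 6 for 5: 2·6 + 1; = 13; G_2 = 13−1 = 12
step 2: 12 = 2·6; sub 7 for 6: 2·7; = 14; G_3 = 14−1 = 13
step 3: 13 = 7 + 6; sub 8 for 7: 8 + 6; = 14; G_4 = 14−1 = 13
step 4: 13 = 8 + 5; sub 9 for 8: 9 + 5; = 14; G_5 = 14−1 = 13
step 5: 13 = 9 + 4; sub 10 for 9: 10 + 4; = 14; G_6 = 14−1 = 13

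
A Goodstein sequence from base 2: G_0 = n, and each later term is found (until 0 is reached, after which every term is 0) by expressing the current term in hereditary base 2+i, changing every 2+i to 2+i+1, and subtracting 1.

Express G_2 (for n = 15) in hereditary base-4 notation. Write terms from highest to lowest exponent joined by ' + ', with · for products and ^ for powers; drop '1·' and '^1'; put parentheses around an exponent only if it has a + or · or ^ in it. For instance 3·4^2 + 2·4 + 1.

4^(4 + 1) + 4^4 + 3

G_0=15  [base 2] 2^(2 + 1) + 2^2 + 2 + 1  →[2↦3]→  3^(3 + 1) + 3^3 + 3 + 1 = 112  −1 ⇒ G_1=111
G_1=111  [base 3] 3^(3 + 1) + 3^3 + 3  →[3↦4]→  4^(4 + 1) + 4^4 + 4 = 1284  −1 ⇒ G_2=1283
G_2=1283  [base 4] 4^(4 + 1) + 4^4 + 3  →[4↦5]→  5^(5 + 1) + 5^5 + 3 = 18753  −1 ⇒ G_3=18752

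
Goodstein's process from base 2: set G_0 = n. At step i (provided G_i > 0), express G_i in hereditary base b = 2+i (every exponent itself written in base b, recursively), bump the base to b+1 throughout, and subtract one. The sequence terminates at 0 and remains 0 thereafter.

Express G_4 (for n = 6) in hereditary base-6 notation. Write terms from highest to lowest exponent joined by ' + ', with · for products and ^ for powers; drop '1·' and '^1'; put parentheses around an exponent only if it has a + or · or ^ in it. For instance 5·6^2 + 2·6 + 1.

5·6^5 + 5·6^4 + 5·6^3 + 5·6^2 + 5·6 + 5

i=0: 6 = 2^2 + 2 (b=2); 2→3: 3^3 + 3 = 30; 30−1 = 29
i=1: 29 = 3^3 + 2 (b=3); 3→4: 4^4 + 2 = 258; 258−1 = 257
i=2: 257 = 4^4 + 1 (b=4); 4→5: 5^5 + 1 = 3126; 3126−1 = 3125
i=3: 3125 = 5^5 (b=5); 5→6: 6^6 = 46656; 46656−1 = 46655
i=4: 46655 = 5·6^5 + 5·6^4 + 5·6^3 + 5·6^2 + 5·6 + 5 (b=6); 6→7: 5·7^5 + 5·7^4 + 5·7^3 + 5·7^2 + 5·7 + 5 = 98040; 98040−1 = 98039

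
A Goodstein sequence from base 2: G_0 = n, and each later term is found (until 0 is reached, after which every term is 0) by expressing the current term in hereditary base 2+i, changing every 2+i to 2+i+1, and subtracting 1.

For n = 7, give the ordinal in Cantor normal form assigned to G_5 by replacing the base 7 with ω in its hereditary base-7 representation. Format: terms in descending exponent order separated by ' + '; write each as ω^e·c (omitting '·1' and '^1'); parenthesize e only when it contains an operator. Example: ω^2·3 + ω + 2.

i=0: 7 = 2^2 + 2 + 1 (b=2); 2→3: 3^3 + 3 + 1 = 31; 31−1 = 30
i=1: 30 = 3^3 + 3 (b=3); 3→4: 4^4 + 4 = 260; 260−1 = 259
i=2: 259 = 4^4 + 3 (b=4); 4→5: 5^5 + 3 = 3128; 3128−1 = 3127
i=3: 3127 = 5^5 + 2 (b=5); 5→6: 6^6 + 2 = 46658; 46658−1 = 46657
i=4: 46657 = 6^6 + 1 (b=6); 6→7: 7^7 + 1 = 823544; 823544−1 = 823543
i=5: 823543 = 7^7 (b=7); 7→8: 8^8 = 16777216; 16777216−1 = 16777215

ω^ω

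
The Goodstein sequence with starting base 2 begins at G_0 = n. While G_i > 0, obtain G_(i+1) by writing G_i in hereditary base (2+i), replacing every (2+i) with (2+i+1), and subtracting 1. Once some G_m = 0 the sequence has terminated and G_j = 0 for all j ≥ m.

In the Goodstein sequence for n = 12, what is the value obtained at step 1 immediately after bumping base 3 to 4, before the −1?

1066

G_0 = 12. HB_2(12) = 2^(2 + 1) + 2^2. Bump = 108. G_1 = 107.
G_1 = 107. HB_3(107) = 3^(3 + 1) + 2·3^2 + 2·3 + 2. Bump = 1066. G_2 = 1065.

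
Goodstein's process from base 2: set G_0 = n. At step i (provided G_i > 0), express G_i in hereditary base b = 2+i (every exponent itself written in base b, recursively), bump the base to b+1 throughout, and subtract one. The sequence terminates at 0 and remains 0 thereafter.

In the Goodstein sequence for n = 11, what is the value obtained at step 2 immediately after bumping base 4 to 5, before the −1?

15628

G_0=11  [base 2] 2^(2 + 1) + 2 + 1  →[2↦3]→  3^(3 + 1) + 3 + 1 = 85  −1 ⇒ G_1=84
G_1=84  [base 3] 3^(3 + 1) + 3  →[3↦4]→  4^(4 + 1) + 4 = 1028  −1 ⇒ G_2=1027
G_2=1027  [base 4] 4^(4 + 1) + 3  →[4↦5]→  5^(5 + 1) + 3 = 15628  −1 ⇒ G_3=15627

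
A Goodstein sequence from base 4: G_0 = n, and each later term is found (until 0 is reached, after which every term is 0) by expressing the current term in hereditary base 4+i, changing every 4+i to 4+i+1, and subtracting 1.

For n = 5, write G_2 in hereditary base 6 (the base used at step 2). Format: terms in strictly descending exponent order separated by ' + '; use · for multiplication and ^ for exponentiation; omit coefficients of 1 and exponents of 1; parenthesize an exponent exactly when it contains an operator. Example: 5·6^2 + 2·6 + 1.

(0) 5|_4 = 4 + 1 ↦ 5 + 1|_5 = 6 ⇒ 5
(1) 5|_5 = 5 ↦ 6|_6 = 6 ⇒ 5
(2) 5|_6 = 5 ↦ 5|_7 = 5 ⇒ 4

5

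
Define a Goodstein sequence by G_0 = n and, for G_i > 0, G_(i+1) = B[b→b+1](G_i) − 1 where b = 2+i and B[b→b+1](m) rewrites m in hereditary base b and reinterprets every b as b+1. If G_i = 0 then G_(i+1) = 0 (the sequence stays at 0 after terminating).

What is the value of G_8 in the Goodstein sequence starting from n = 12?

i=0: 12 = 2^(2 + 1) + 2^2 (b=2); 2→3: 3^(3 + 1) + 3^3 = 108; 108−1 = 107
i=1: 107 = 3^(3 + 1) + 2·3^2 + 2·3 + 2 (b=3); 3→4: 4^(4 + 1) + 2·4^2 + 2·4 + 2 = 1066; 1066−1 = 1065
i=2: 1065 = 4^(4 + 1) + 2·4^2 + 2·4 + 1 (b=4); 4→5: 5^(5 + 1) + 2·5^2 + 2·5 + 1 = 15686; 15686−1 = 15685
i=3: 15685 = 5^(5 + 1) + 2·5^2 + 2·5 (b=5); 5→6: 6^(6 + 1) + 2·6^2 + 2·6 = 280020; 280020−1 = 280019
i=4: 280019 = 6^(6 + 1) + 2·6^2 + 6 + 5 (b=6); 6→7: 7^(7 + 1) + 2·7^2 + 7 + 5 = 5764911; 5764911−1 = 5764910
i=5: 5764910 = 7^(7 + 1) + 2·7^2 + 7 + 4 (b=7); 7→8: 8^(8 + 1) + 2·8^2 + 8 + 4 = 134217868; 134217868−1 = 134217867
i=6: 134217867 = 8^(8 + 1) + 2·8^2 + 8 + 3 (b=8); 8→9: 9^(9 + 1) + 2·9^2 + 9 + 3 = 3486784575; 3486784575−1 = 3486784574
i=7: 3486784574 = 9^(9 + 1) + 2·9^2 + 9 + 2 (b=9); 9→10: 10^(10 + 1) + 2·10^2 + 10 + 2 = 100000000212; 100000000212−1 = 100000000211

100000000211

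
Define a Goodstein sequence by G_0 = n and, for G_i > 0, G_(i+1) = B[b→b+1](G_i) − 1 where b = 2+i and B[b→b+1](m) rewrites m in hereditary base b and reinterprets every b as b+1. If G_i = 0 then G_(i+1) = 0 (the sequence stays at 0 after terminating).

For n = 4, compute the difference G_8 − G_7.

G_0 = 4. HB_2(4) = 2^2. Bump = 27. G_1 = 26.
G_1 = 26. HB_3(26) = 2·3^2 + 2·3 + 2. Bump = 42. G_2 = 41.
G_2 = 41. HB_4(41) = 2·4^2 + 2·4 + 1. Bump = 61. G_3 = 60.
G_3 = 60. HB_5(60) = 2·5^2 + 2·5. Bump = 84. G_4 = 83.
G_4 = 83. HB_6(83) = 2·6^2 + 6 + 5. Bump = 110. G_5 = 109.
G_5 = 109. HB_7(109) = 2·7^2 + 7 + 4. Bump = 140. G_6 = 139.
G_6 = 139. HB_8(139) = 2·8^2 + 8 + 3. Bump = 174. G_7 = 173.
G_7 = 173. HB_9(173) = 2·9^2 + 9 + 2. Bump = 212. G_8 = 211.

38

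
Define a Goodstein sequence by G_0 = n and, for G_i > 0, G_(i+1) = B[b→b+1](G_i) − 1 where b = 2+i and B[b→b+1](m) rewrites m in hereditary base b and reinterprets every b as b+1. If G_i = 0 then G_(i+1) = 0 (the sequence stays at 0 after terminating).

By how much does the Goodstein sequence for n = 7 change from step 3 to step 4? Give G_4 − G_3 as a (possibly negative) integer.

G_0 = 7. HB_2(7) = 2^2 + 2 + 1. Bump = 31. G_1 = 30.
G_1 = 30. HB_3(30) = 3^3 + 3. Bump = 260. G_2 = 259.
G_2 = 259. HB_4(259) = 4^4 + 3. Bump = 3128. G_3 = 3127.
G_3 = 3127. HB_5(3127) = 5^5 + 2. Bump = 46658. G_4 = 46657.

43530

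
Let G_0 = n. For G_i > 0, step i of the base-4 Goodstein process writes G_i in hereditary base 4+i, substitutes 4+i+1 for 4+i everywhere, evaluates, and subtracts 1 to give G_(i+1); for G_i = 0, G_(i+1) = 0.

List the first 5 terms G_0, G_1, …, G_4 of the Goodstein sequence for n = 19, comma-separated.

19, 27, 37, 49, 63

[0] 19 ≡ 4^2 + 3 (base 4). Lift 5: 28. −1: 27.
[1] 27 ≡ 5^2 + 2 (base 5). Lift 6: 38. −1: 37.
[2] 37 ≡ 6^2 + 1 (base 6). Lift 7: 50. −1: 49.
[3] 49 ≡ 7^2 (base 7). Lift 8: 64. −1: 63.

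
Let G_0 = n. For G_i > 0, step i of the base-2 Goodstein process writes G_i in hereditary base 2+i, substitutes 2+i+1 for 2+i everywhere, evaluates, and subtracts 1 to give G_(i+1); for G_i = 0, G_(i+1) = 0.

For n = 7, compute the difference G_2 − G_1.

229

(0) 7|_2 = 2^2 + 2 + 1 ↦ 3^3 + 3 + 1|_3 = 31 ⇒ 30
(1) 30|_3 = 3^3 + 3 ↦ 4^4 + 4|_4 = 260 ⇒ 259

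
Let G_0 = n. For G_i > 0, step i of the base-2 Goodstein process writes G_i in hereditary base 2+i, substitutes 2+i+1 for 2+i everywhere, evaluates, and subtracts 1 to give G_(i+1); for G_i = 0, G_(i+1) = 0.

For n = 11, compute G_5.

5764801

base 2: 11 = 2^(2 + 1) + 2 + 1; at 3: 3^(3 + 1) + 3 + 1 = 85; next = 84
base 3: 84 = 3^(3 + 1) + 3; at 4: 4^(4 + 1) + 4 = 1028; next = 1027
base 4: 1027 = 4^(4 + 1) + 3; at 5: 5^(5 + 1) + 3 = 15628; next = 15627
base 5: 15627 = 5^(5 + 1) + 2; at 6: 6^(6 + 1) + 2 = 279938; next = 279937
base 6: 279937 = 6^(6 + 1) + 1; at 7: 7^(7 + 1) + 1 = 5764802; next = 5764801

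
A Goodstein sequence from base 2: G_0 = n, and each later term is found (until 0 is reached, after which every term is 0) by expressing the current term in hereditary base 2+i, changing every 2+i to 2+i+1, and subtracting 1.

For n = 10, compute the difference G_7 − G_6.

1853361269

10 —HB2→ 2^(2 + 1) + 2 —bump→ 3^(3 + 1) + 3 = 84 —(−1)→ 83
83 —HB3→ 3^(3 + 1) + 2 —bump→ 4^(4 + 1) + 2 = 1026 —(−1)→ 1025
1025 —HB4→ 4^(4 + 1) + 1 —bump→ 5^(5 + 1) + 1 = 15626 —(−1)→ 15625
15625 —HB5→ 5^(5 + 1) —bump→ 6^(6 + 1) = 279936 —(−1)→ 279935
279935 —HB6→ 5·6^6 + 5·6^5 + 5·6^4 + 5·6^3 + 5·6^2 + 5·6 + 5 —bump→ 5·7^7 + 5·7^5 + 5·7^4 + 5·7^3 + 5·7^2 + 5·7 + 5 = 4215755 —(−1)→ 4215754
4215754 —HB7→ 5·7^7 + 5·7^5 + 5·7^4 + 5·7^3 + 5·7^2 + 5·7 + 4 —bump→ 5·8^8 + 5·8^5 + 5·8^4 + 5·8^3 + 5·8^2 + 5·8 + 4 = 84073324 —(−1)→ 84073323
84073323 —HB8→ 5·8^8 + 5·8^5 + 5·8^4 + 5·8^3 + 5·8^2 + 5·8 + 3 —bump→ 5·9^9 + 5·9^5 + 5·9^4 + 5·9^3 + 5·9^2 + 5·9 + 3 = 1937434593 —(−1)→ 1937434592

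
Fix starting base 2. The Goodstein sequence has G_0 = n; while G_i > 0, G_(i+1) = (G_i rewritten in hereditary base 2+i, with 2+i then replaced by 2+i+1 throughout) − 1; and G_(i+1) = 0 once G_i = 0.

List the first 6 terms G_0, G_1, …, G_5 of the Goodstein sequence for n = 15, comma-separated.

15, 111, 1283, 18752, 326593, 6588344

(0) 15|_2 = 2^(2 + 1) + 2^2 + 2 + 1 ↦ 3^(3 + 1) + 3^3 + 3 + 1|_3 = 112 ⇒ 111
(1) 111|_3 = 3^(3 + 1) + 3^3 + 3 ↦ 4^(4 + 1) + 4^4 + 4|_4 = 1284 ⇒ 1283
(2) 1283|_4 = 4^(4 + 1) + 4^4 + 3 ↦ 5^(5 + 1) + 5^5 + 3|_5 = 18753 ⇒ 18752
(3) 18752|_5 = 5^(5 + 1) + 5^5 + 2 ↦ 6^(6 + 1) + 6^6 + 2|_6 = 326594 ⇒ 326593
(4) 326593|_6 = 6^(6 + 1) + 6^6 + 1 ↦ 7^(7 + 1) + 7^7 + 1|_7 = 6588345 ⇒ 6588344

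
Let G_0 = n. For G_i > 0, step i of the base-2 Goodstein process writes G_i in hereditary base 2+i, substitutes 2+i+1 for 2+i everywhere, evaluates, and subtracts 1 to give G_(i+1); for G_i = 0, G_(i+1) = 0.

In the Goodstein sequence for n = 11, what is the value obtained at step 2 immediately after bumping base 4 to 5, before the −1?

15628

11 —HB2→ 2^(2 + 1) + 2 + 1 —bump→ 3^(3 + 1) + 3 + 1 = 85 —(−1)→ 84
84 —HB3→ 3^(3 + 1) + 3 —bump→ 4^(4 + 1) + 4 = 1028 —(−1)→ 1027
1027 —HB4→ 4^(4 + 1) + 3 —bump→ 5^(5 + 1) + 3 = 15628 —(−1)→ 15627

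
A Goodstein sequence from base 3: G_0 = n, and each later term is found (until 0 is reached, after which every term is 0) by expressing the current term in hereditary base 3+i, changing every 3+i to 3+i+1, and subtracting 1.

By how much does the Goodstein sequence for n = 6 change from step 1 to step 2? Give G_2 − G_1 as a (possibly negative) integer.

[0] 6 ≡ 2·3 (base 3). Lift 4: 8. −1: 7.
[1] 7 ≡ 4 + 3 (base 4). Lift 5: 8. −1: 7.

0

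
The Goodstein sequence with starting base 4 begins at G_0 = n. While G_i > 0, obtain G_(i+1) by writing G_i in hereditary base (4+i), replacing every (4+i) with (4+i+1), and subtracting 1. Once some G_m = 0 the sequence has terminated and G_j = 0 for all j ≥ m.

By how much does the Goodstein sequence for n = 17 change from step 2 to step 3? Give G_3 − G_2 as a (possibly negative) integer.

4

G_0=17  [base 4] 4^2 + 1  →[4↦5]→  5^2 + 1 = 26  −1 ⇒ G_1=25
G_1=25  [base 5] 5^2  →[5↦6]→  6^2 = 36  −1 ⇒ G_2=35
G_2=35  [base 6] 5·6 + 5  →[6↦7]→  5·7 + 5 = 40  −1 ⇒ G_3=39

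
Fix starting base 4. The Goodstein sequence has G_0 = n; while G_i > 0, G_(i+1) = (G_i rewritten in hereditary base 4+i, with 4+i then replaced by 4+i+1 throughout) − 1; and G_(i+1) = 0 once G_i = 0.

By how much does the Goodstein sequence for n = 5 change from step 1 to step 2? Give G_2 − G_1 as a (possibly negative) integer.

0

step 0: 5 = 4 + 1; sub 5 for 4: 5 + 1; = 6; G_1 = 6−1 = 5
step 1: 5 = 5; sub 6 for 5: 6; = 6; G_2 = 6−1 = 5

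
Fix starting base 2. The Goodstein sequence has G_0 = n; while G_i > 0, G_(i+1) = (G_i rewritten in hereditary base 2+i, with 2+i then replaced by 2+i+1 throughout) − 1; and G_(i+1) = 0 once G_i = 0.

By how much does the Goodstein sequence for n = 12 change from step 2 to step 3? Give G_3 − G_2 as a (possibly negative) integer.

14620

[0] 12 ≡ 2^(2 + 1) + 2^2 (base 2). Lift 3: 108. −1: 107.
[1] 107 ≡ 3^(3 + 1) + 2·3^2 + 2·3 + 2 (base 3). Lift 4: 1066. −1: 1065.
[2] 1065 ≡ 4^(4 + 1) + 2·4^2 + 2·4 + 1 (base 4). Lift 5: 15686. −1: 15685.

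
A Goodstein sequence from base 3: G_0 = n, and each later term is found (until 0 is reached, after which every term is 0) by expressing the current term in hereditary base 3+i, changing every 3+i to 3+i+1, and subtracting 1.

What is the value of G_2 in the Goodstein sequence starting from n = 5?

5

G_0 = 5. HB_3(5) = 3 + 2. Bump = 6. G_1 = 5.
G_1 = 5. HB_4(5) = 4 + 1. Bump = 6. G_2 = 5.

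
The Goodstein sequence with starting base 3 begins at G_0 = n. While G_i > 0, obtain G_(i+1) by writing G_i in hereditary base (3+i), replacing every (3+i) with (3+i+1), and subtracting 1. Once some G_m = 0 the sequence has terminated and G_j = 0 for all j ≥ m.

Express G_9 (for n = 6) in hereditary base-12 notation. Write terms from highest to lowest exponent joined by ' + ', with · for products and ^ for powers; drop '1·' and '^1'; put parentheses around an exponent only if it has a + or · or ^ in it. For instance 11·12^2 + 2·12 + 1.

base 3: 6 = 2·3; at 4: 2·4 = 8; next = 7
base 4: 7 = 4 + 3; at 5: 5 + 3 = 8; next = 7
base 5: 7 = 5 + 2; at 6: 6 + 2 = 8; next = 7
base 6: 7 = 6 + 1; at 7: 7 + 1 = 8; next = 7
base 7: 7 = 7; at 8: 8 = 8; next = 7
base 8: 7 = 7; at 9: 7 = 7; next = 6
base 9: 6 = 6; at 10: 6 = 6; next = 5
base 10: 5 = 5; at 11: 5 = 5; next = 4
base 11: 4 = 4; at 12: 4 = 4; next = 3

3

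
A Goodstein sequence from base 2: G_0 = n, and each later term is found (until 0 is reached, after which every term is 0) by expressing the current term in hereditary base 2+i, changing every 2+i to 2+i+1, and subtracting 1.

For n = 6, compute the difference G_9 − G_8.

[0] 6 ≡ 2^2 + 2 (base 2). Lift 3: 30. −1: 29.
[1] 29 ≡ 3^3 + 2 (base 3). Lift 4: 258. −1: 257.
[2] 257 ≡ 4^4 + 1 (base 4). Lift 5: 3126. −1: 3125.
[3] 3125 ≡ 5^5 (base 5). Lift 6: 46656. −1: 46655.
[4] 46655 ≡ 5·6^5 + 5·6^4 + 5·6^3 + 5·6^2 + 5·6 + 5 (base 6). Lift 7: 98040. −1: 98039.
[5] 98039 ≡ 5·7^5 + 5·7^4 + 5·7^3 + 5·7^2 + 5·7 + 4 (base 7). Lift 8: 187244. −1: 187243.
[6] 187243 ≡ 5·8^5 + 5·8^4 + 5·8^3 + 5·8^2 + 5·8 + 3 (base 8). Lift 9: 332148. −1: 332147.
[7] 332147 ≡ 5·9^5 + 5·9^4 + 5·9^3 + 5·9^2 + 5·9 + 2 (base 9). Lift 10: 555552. −1: 555551.
[8] 555551 ≡ 5·10^5 + 5·10^4 + 5·10^3 + 5·10^2 + 5·10 + 1 (base 10). Lift 11: 885776. −1: 885775.

330224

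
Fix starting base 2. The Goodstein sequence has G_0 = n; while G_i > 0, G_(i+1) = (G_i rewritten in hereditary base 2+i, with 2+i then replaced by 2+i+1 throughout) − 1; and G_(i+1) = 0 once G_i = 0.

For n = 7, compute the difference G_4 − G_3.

43530

(0) 7|_2 = 2^2 + 2 + 1 ↦ 3^3 + 3 + 1|_3 = 31 ⇒ 30
(1) 30|_3 = 3^3 + 3 ↦ 4^4 + 4|_4 = 260 ⇒ 259
(2) 259|_4 = 4^4 + 3 ↦ 5^5 + 3|_5 = 3128 ⇒ 3127
(3) 3127|_5 = 5^5 + 2 ↦ 6^6 + 2|_6 = 46658 ⇒ 46657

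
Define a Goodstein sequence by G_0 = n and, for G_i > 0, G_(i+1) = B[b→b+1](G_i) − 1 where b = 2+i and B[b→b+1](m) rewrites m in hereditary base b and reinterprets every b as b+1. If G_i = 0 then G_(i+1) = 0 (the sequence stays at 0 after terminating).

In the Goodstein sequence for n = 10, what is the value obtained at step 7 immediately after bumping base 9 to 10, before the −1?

base 2: 10 = 2^(2 + 1) + 2; at 3: 3^(3 + 1) + 3 = 84; next = 83
base 3: 83 = 3^(3 + 1) + 2; at 4: 4^(4 + 1) + 2 = 1026; next = 1025
base 4: 1025 = 4^(4 + 1) + 1; at 5: 5^(5 + 1) + 1 = 15626; next = 15625
base 5: 15625 = 5^(5 + 1); at 6: 6^(6 + 1) = 279936; next = 279935
base 6: 279935 = 5·6^6 + 5·6^5 + 5·6^4 + 5·6^3 + 5·6^2 + 5·6 + 5; at 7: 5·7^7 + 5·7^5 + 5·7^4 + 5·7^3 + 5·7^2 + 5·7 + 5 = 4215755; next = 4215754
base 7: 4215754 = 5·7^7 + 5·7^5 + 5·7^4 + 5·7^3 + 5·7^2 + 5·7 + 4; at 8: 5·8^8 + 5·8^5 + 5·8^4 + 5·8^3 + 5·8^2 + 5·8 + 4 = 84073324; next = 84073323
base 8: 84073323 = 5·8^8 + 5·8^5 + 5·8^4 + 5·8^3 + 5·8^2 + 5·8 + 3; at 9: 5·9^9 + 5·9^5 + 5·9^4 + 5·9^3 + 5·9^2 + 5·9 + 3 = 1937434593; next = 1937434592
base 9: 1937434592 = 5·9^9 + 5·9^5 + 5·9^4 + 5·9^3 + 5·9^2 + 5·9 + 2; at 10: 5·10^10 + 5·10^5 + 5·10^4 + 5·10^3 + 5·10^2 + 5·10 + 2 = 50000555552; next = 50000555551

50000555552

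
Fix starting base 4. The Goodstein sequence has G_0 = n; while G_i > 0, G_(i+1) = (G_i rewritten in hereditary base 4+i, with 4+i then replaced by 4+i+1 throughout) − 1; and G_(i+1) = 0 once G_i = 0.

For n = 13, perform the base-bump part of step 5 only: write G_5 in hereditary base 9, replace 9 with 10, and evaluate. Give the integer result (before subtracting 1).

22

i=0: 13 = 3·4 + 1 (b=4); 4→5: 3·5 + 1 = 16; 16−1 = 15
i=1: 15 = 3·5 (b=5); 5→6: 3·6 = 18; 18−1 = 17
i=2: 17 = 2·6 + 5 (b=6); 6→7: 2·7 + 5 = 19; 19−1 = 18
i=3: 18 = 2·7 + 4 (b=7); 7→8: 2·8 + 4 = 20; 20−1 = 19
i=4: 19 = 2·8 + 3 (b=8); 8→9: 2·9 + 3 = 21; 21−1 = 20
i=5: 20 = 2·9 + 2 (b=9); 9→10: 2·10 + 2 = 22; 22−1 = 21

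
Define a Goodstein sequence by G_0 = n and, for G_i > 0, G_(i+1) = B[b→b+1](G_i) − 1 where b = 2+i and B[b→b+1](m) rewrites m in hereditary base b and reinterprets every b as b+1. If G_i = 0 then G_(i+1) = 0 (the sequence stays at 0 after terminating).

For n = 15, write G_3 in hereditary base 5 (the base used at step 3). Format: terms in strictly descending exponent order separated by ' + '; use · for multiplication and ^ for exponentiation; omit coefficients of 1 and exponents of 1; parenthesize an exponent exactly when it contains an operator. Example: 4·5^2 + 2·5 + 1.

5^(5 + 1) + 5^5 + 2

[0] 15 ≡ 2^(2 + 1) + 2^2 + 2 + 1 (base 2). Lift 3: 112. −1: 111.
[1] 111 ≡ 3^(3 + 1) + 3^3 + 3 (base 3). Lift 4: 1284. −1: 1283.
[2] 1283 ≡ 4^(4 + 1) + 4^4 + 3 (base 4). Lift 5: 18753. −1: 18752.
[3] 18752 ≡ 5^(5 + 1) + 5^5 + 2 (base 5). Lift 6: 326594. −1: 326593.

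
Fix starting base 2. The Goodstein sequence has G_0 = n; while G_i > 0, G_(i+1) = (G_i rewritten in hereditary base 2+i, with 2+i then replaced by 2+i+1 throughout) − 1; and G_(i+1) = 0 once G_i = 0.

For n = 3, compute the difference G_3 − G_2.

-1

i=0: 3 = 2 + 1 (b=2); 2→3: 3 + 1 = 4; 4−1 = 3
i=1: 3 = 3 (b=3); 3→4: 4 = 4; 4−1 = 3
i=2: 3 = 3 (b=4); 4→5: 3 = 3; 3−1 = 2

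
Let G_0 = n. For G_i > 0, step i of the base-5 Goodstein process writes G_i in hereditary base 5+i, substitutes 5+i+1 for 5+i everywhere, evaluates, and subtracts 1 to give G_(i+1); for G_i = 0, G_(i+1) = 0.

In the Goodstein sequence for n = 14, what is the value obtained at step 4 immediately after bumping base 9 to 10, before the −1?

14 —HB5→ 2·5 + 4 —bump→ 2·6 + 4 = 16 —(−1)→ 15
15 —HB6→ 2·6 + 3 —bump→ 2·7 + 3 = 17 —(−1)→ 16
16 —HB7→ 2·7 + 2 —bump→ 2·8 + 2 = 18 —(−1)→ 17
17 —HB8→ 2·8 + 1 —bump→ 2·9 + 1 = 19 —(−1)→ 18
18 —HB9→ 2·9 —bump→ 2·10 = 20 —(−1)→ 19

20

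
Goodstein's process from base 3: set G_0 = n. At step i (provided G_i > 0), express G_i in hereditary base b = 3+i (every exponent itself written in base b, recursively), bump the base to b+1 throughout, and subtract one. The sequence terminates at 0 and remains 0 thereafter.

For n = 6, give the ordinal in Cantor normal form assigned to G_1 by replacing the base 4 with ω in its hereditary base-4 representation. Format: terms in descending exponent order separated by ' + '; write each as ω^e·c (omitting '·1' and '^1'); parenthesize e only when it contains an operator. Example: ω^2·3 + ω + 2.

G_0 = 6. HB_3(6) = 2·3. Bump = 8. G_1 = 7.
G_1 = 7. HB_4(7) = 4 + 3. Bump = 8. G_2 = 7.

ω + 3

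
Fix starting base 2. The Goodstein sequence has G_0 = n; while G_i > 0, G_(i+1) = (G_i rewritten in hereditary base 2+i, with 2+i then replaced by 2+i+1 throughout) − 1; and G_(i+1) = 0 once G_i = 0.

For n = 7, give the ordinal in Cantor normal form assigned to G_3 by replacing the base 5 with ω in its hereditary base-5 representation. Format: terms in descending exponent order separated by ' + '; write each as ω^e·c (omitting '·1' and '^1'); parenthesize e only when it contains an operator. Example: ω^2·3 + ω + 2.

base 2: 7 = 2^2 + 2 + 1; at 3: 3^3 + 3 + 1 = 31; next = 30
base 3: 30 = 3^3 + 3; at 4: 4^4 + 4 = 260; next = 259
base 4: 259 = 4^4 + 3; at 5: 5^5 + 3 = 3128; next = 3127
base 5: 3127 = 5^5 + 2; at 6: 6^6 + 2 = 46658; next = 46657

ω^ω + 2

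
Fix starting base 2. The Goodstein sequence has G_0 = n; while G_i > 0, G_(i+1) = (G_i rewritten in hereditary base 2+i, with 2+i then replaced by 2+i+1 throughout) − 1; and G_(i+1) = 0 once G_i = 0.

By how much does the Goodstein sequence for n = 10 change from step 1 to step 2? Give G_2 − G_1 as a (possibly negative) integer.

942

G_0 = 10. HB_2(10) = 2^(2 + 1) + 2. Bump = 84. G_1 = 83.
G_1 = 83. HB_3(83) = 3^(3 + 1) + 2. Bump = 1026. G_2 = 1025.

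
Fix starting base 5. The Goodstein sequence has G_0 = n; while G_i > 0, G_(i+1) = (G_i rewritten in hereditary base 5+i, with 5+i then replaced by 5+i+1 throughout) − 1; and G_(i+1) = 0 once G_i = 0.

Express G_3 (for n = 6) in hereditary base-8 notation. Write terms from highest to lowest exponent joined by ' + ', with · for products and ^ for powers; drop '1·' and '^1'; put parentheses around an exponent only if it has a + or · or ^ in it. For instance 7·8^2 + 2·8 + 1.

5

step 0: 6 = 5 + 1; sub 6 for 5: 6 + 1; = 7; G_1 = 7−1 = 6
step 1: 6 = 6; sub 7 for 6: 7; = 7; G_2 = 7−1 = 6
step 2: 6 = 6; sub 8 for 7: 6; = 6; G_3 = 6−1 = 5
step 3: 5 = 5; sub 9 for 8: 5; = 5; G_4 = 5−1 = 4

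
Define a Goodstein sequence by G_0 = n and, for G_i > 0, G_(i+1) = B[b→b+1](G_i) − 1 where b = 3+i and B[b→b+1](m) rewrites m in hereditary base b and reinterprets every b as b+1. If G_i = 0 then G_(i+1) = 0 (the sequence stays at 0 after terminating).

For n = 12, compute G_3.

G_0=12  [base 3] 3^2 + 3  →[3↦4]→  4^2 + 4 = 20  −1 ⇒ G_1=19
G_1=19  [base 4] 4^2 + 3  →[4↦5]→  5^2 + 3 = 28  −1 ⇒ G_2=27
G_2=27  [base 5] 5^2 + 2  →[5↦6]→  6^2 + 2 = 38  −1 ⇒ G_3=37
G_3=37  [base 6] 6^2 + 1  →[6↦7]→  7^2 + 1 = 50  −1 ⇒ G_4=49

37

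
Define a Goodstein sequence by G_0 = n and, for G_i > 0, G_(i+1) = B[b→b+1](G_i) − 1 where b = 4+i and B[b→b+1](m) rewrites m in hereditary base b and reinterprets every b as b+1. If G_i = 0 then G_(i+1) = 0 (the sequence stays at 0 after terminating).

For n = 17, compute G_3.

39

G_0 = 17. HB_4(17) = 4^2 + 1. Bump = 26. G_1 = 25.
G_1 = 25. HB_5(25) = 5^2. Bump = 36. G_2 = 35.
G_2 = 35. HB_6(35) = 5·6 + 5. Bump = 40. G_3 = 39.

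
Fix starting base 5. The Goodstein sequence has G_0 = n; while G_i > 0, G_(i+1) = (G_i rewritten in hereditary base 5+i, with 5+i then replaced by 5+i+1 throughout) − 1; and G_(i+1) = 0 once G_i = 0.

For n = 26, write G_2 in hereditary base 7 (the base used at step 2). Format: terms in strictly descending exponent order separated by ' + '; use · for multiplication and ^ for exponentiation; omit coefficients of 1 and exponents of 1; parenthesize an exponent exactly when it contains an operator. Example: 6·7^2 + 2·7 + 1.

6·7 + 6

G_0 = 26. HB_5(26) = 5^2 + 1. Bump = 37. G_1 = 36.
G_1 = 36. HB_6(36) = 6^2. Bump = 49. G_2 = 48.
G_2 = 48. HB_7(48) = 6·7 + 6. Bump = 54. G_3 = 53.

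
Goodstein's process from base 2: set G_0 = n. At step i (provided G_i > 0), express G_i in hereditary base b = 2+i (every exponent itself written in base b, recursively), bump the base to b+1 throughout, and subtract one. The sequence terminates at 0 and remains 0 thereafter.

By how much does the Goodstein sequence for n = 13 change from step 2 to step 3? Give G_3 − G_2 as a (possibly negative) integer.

G_0=13  [base 2] 2^(2 + 1) + 2^2 + 1  →[2↦3]→  3^(3 + 1) + 3^3 + 1 = 109  −1 ⇒ G_1=108
G_1=108  [base 3] 3^(3 + 1) + 3^3  →[3↦4]→  4^(4 + 1) + 4^4 = 1280  −1 ⇒ G_2=1279
G_2=1279  [base 4] 4^(4 + 1) + 3·4^3 + 3·4^2 + 3·4 + 3  →[4↦5]→  5^(5 + 1) + 3·5^3 + 3·5^2 + 3·5 + 3 = 16093  −1 ⇒ G_3=16092

14813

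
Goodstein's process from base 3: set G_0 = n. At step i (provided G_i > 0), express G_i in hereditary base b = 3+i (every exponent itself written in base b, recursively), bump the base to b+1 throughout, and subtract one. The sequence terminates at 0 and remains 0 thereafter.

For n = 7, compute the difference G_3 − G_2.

G_0=7  [base 3] 2·3 + 1  →[3↦4]→  2·4 + 1 = 9  −1 ⇒ G_1=8
G_1=8  [base 4] 2·4  →[4↦5]→  2·5 = 10  −1 ⇒ G_2=9
G_2=9  [base 5] 5 + 4  →[5↦6]→  6 + 4 = 10  −1 ⇒ G_3=9

0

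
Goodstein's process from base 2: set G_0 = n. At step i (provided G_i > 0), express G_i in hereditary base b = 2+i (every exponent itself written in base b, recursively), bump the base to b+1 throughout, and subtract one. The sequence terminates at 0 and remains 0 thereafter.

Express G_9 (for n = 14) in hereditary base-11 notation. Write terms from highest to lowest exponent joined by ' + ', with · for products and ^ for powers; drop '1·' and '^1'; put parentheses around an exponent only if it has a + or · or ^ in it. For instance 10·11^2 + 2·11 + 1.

G_0 = 14. HB_2(14) = 2^(2 + 1) + 2^2 + 2. Bump = 111. G_1 = 110.
G_1 = 110. HB_3(110) = 3^(3 + 1) + 3^3 + 2. Bump = 1282. G_2 = 1281.
G_2 = 1281. HB_4(1281) = 4^(4 + 1) + 4^4 + 1. Bump = 18751. G_3 = 18750.
G_3 = 18750. HB_5(18750) = 5^(5 + 1) + 5^5. Bump = 326592. G_4 = 326591.
G_4 = 326591. HB_6(326591) = 6^(6 + 1) + 5·6^5 + 5·6^4 + 5·6^3 + 5·6^2 + 5·6 + 5. Bump = 5862841. G_5 = 5862840.
G_5 = 5862840. HB_7(5862840) = 7^(7 + 1) + 5·7^5 + 5·7^4 + 5·7^3 + 5·7^2 + 5·7 + 4. Bump = 134404972. G_6 = 134404971.
G_6 = 134404971. HB_8(134404971) = 8^(8 + 1) + 5·8^5 + 5·8^4 + 5·8^3 + 5·8^2 + 5·8 + 3. Bump = 3487116549. G_7 = 3487116548.
G_7 = 3487116548. HB_9(3487116548) = 9^(9 + 1) + 5·9^5 + 5·9^4 + 5·9^3 + 5·9^2 + 5·9 + 2. Bump = 100000555552. G_8 = 100000555551.
G_8 = 100000555551. HB_10(100000555551) = 10^(10 + 1) + 5·10^5 + 5·10^4 + 5·10^3 + 5·10^2 + 5·10 + 1. Bump = 3138429262497. G_9 = 3138429262496.

11^(11 + 1) + 5·11^5 + 5·11^4 + 5·11^3 + 5·11^2 + 5·11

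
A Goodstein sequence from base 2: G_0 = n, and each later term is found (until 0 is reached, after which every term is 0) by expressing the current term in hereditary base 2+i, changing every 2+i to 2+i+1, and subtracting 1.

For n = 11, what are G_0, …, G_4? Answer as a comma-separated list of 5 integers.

(0) 11|_2 = 2^(2 + 1) + 2 + 1 ↦ 3^(3 + 1) + 3 + 1|_3 = 85 ⇒ 84
(1) 84|_3 = 3^(3 + 1) + 3 ↦ 4^(4 + 1) + 4|_4 = 1028 ⇒ 1027
(2) 1027|_4 = 4^(4 + 1) + 3 ↦ 5^(5 + 1) + 3|_5 = 15628 ⇒ 15627
(3) 15627|_5 = 5^(5 + 1) + 2 ↦ 6^(6 + 1) + 2|_6 = 279938 ⇒ 279937

11, 84, 1027, 15627, 279937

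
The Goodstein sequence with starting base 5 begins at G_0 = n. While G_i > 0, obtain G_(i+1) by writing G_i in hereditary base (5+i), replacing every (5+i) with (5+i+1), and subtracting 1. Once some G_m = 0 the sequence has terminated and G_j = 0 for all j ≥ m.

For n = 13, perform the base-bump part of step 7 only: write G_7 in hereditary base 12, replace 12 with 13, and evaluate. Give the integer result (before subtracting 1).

(0) 13|_5 = 2·5 + 3 ↦ 2·6 + 3|_6 = 15 ⇒ 14
(1) 14|_6 = 2·6 + 2 ↦ 2·7 + 2|_7 = 16 ⇒ 15
(2) 15|_7 = 2·7 + 1 ↦ 2·8 + 1|_8 = 17 ⇒ 16
(3) 16|_8 = 2·8 ↦ 2·9|_9 = 18 ⇒ 17
(4) 17|_9 = 9 + 8 ↦ 10 + 8|_10 = 18 ⇒ 17
(5) 17|_10 = 10 + 7 ↦ 11 + 7|_11 = 18 ⇒ 17
(6) 17|_11 = 11 + 6 ↦ 12 + 6|_12 = 18 ⇒ 17

18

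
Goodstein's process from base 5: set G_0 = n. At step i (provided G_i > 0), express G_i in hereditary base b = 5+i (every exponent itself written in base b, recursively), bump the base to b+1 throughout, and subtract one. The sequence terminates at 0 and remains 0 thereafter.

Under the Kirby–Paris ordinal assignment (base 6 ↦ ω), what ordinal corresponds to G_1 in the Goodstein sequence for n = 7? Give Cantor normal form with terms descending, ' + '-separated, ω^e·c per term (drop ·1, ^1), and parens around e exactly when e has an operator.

ω + 1

[0] 7 ≡ 5 + 2 (base 5). Lift 6: 8. −1: 7.
[1] 7 ≡ 6 + 1 (base 6). Lift 7: 8. −1: 7.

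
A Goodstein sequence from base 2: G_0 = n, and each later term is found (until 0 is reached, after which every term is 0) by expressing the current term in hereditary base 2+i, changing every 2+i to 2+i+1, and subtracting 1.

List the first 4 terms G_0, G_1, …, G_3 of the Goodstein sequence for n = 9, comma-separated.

9, 81, 1023, 9842

G_0 = 9. HB_2(9) = 2^(2 + 1) + 1. Bump = 82. G_1 = 81.
G_1 = 81. HB_3(81) = 3^(3 + 1). Bump = 1024. G_2 = 1023.
G_2 = 1023. HB_4(1023) = 3·4^4 + 3·4^3 + 3·4^2 + 3·4 + 3. Bump = 9843. G_3 = 9842.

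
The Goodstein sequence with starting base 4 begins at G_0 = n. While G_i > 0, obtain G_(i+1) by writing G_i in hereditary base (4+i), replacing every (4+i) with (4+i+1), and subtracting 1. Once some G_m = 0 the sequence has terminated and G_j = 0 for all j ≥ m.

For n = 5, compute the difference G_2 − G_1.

G_0 = 5. HB_4(5) = 4 + 1. Bump = 6. G_1 = 5.
G_1 = 5. HB_5(5) = 5. Bump = 6. G_2 = 5.

0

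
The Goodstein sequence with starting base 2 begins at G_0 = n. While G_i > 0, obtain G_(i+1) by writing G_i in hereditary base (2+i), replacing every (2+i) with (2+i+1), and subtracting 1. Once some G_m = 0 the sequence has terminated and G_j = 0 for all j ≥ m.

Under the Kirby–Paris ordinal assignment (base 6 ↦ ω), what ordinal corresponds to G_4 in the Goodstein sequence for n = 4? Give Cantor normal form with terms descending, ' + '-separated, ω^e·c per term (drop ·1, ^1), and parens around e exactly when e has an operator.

ω^2·2 + ω + 5

G_0 = 4. HB_2(4) = 2^2. Bump = 27. G_1 = 26.
G_1 = 26. HB_3(26) = 2·3^2 + 2·3 + 2. Bump = 42. G_2 = 41.
G_2 = 41. HB_4(41) = 2·4^2 + 2·4 + 1. Bump = 61. G_3 = 60.
G_3 = 60. HB_5(60) = 2·5^2 + 2·5. Bump = 84. G_4 = 83.
G_4 = 83. HB_6(83) = 2·6^2 + 6 + 5. Bump = 110. G_5 = 109.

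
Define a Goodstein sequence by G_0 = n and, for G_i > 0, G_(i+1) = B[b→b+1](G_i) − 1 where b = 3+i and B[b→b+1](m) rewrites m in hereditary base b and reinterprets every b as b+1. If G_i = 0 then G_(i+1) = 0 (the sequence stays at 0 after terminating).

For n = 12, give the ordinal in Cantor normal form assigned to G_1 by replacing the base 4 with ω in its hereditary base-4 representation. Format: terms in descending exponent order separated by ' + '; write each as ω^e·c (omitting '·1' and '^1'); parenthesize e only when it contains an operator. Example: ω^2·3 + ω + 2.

step 0: 12 = 3^2 + 3; sub 4 for 3: 4^2 + 4; = 20; G_1 = 20−1 = 19
step 1: 19 = 4^2 + 3; sub 5 for 4: 5^2 + 3; = 28; G_2 = 28−1 = 27

ω^2 + 3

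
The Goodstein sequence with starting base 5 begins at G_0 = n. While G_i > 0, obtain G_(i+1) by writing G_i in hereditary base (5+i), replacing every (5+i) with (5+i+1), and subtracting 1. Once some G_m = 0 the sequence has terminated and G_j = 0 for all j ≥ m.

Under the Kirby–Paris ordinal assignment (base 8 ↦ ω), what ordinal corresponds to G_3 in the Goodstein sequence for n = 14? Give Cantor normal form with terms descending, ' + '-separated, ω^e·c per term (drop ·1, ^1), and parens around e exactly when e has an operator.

ω·2 + 1

(0) 14|_5 = 2·5 + 4 ↦ 2·6 + 4|_6 = 16 ⇒ 15
(1) 15|_6 = 2·6 + 3 ↦ 2·7 + 3|_7 = 17 ⇒ 16
(2) 16|_7 = 2·7 + 2 ↦ 2·8 + 2|_8 = 18 ⇒ 17
(3) 17|_8 = 2·8 + 1 ↦ 2·9 + 1|_9 = 19 ⇒ 18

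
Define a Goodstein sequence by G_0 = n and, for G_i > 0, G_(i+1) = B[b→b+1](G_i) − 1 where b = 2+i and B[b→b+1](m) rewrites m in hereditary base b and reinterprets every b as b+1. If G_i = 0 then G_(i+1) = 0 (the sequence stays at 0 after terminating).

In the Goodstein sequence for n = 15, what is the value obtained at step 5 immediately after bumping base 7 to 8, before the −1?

G_0 = 15. HB_2(15) = 2^(2 + 1) + 2^2 + 2 + 1. Bump = 112. G_1 = 111.
G_1 = 111. HB_3(111) = 3^(3 + 1) + 3^3 + 3. Bump = 1284. G_2 = 1283.
G_2 = 1283. HB_4(1283) = 4^(4 + 1) + 4^4 + 3. Bump = 18753. G_3 = 18752.
G_3 = 18752. HB_5(18752) = 5^(5 + 1) + 5^5 + 2. Bump = 326594. G_4 = 326593.
G_4 = 326593. HB_6(326593) = 6^(6 + 1) + 6^6 + 1. Bump = 6588345. G_5 = 6588344.
G_5 = 6588344. HB_7(6588344) = 7^(7 + 1) + 7^7. Bump = 150994944. G_6 = 150994943.

150994944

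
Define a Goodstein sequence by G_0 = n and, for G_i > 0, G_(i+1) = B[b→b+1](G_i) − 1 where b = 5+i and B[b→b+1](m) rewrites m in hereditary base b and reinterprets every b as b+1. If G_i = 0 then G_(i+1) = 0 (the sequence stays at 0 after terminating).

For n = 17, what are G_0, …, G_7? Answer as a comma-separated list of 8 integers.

17 —HB5→ 3·5 + 2 —bump→ 3·6 + 2 = 20 —(−1)→ 19
19 —HB6→ 3·6 + 1 —bump→ 3·7 + 1 = 22 —(−1)→ 21
21 —HB7→ 3·7 —bump→ 3·8 = 24 —(−1)→ 23
23 —HB8→ 2·8 + 7 —bump→ 2·9 + 7 = 25 —(−1)→ 24
24 —HB9→ 2·9 + 6 —bump→ 2·10 + 6 = 26 —(−1)→ 25
25 —HB10→ 2·10 + 5 —bump→ 2·11 + 5 = 27 —(−1)→ 26
26 —HB11→ 2·11 + 4 —bump→ 2·12 + 4 = 28 —(−1)→ 27

17, 19, 21, 23, 24, 25, 26, 27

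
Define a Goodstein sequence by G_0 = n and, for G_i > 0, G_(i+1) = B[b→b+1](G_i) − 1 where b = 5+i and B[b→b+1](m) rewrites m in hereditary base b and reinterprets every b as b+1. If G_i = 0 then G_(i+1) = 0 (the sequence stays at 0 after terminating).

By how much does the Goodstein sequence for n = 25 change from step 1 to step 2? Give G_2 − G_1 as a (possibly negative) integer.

base 5: 25 = 5^2; at 6: 6^2 = 36; next = 35
base 6: 35 = 5·6 + 5; at 7: 5·7 + 5 = 40; next = 39

4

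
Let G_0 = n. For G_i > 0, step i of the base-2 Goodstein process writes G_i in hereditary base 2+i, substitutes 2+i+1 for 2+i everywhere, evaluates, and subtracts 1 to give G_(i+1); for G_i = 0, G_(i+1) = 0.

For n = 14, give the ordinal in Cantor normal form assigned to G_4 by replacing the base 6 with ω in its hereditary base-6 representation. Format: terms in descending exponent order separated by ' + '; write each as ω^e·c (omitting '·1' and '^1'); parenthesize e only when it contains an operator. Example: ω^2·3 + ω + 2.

i=0: 14 = 2^(2 + 1) + 2^2 + 2 (b=2); 2→3: 3^(3 + 1) + 3^3 + 3 = 111; 111−1 = 110
i=1: 110 = 3^(3 + 1) + 3^3 + 2 (b=3); 3→4: 4^(4 + 1) + 4^4 + 2 = 1282; 1282−1 = 1281
i=2: 1281 = 4^(4 + 1) + 4^4 + 1 (b=4); 4→5: 5^(5 + 1) + 5^5 + 1 = 18751; 18751−1 = 18750
i=3: 18750 = 5^(5 + 1) + 5^5 (b=5); 5→6: 6^(6 + 1) + 6^6 = 326592; 326592−1 = 326591
i=4: 326591 = 6^(6 + 1) + 5·6^5 + 5·6^4 + 5·6^3 + 5·6^2 + 5·6 + 5 (b=6); 6→7: 7^(7 + 1) + 5·7^5 + 5·7^4 + 5·7^3 + 5·7^2 + 5·7 + 5 = 5862841; 5862841−1 = 5862840

ω^(ω + 1) + ω^5·5 + ω^4·5 + ω^3·5 + ω^2·5 + ω·5 + 5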